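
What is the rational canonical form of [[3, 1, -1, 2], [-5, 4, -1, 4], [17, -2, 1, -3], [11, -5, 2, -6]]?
The invariant factors of A (the non-unit diagonal entries of the Smith normal form of xI - A over ℚ[x]) are (x^2 - x - 3)^2, each dividing the next. The characteristic polynomial is their product, (x^2 - x - 3)^2.

The rational canonical form is the block-diagonal matrix of companion matrices C(f_i):
R = [[0, 0, 0, -9], [1, 0, 0, -6], [0, 1, 0, 5], [0, 0, 1, 2]].

Note the characteristic polynomial does not split into linear factors over ℚ, so A has no Jordan form over ℚ; the rational canonical form exists over any field.

R = [[0, 0, 0, -9], [1, 0, 0, -6], [0, 1, 0, 5], [0, 0, 1, 2]]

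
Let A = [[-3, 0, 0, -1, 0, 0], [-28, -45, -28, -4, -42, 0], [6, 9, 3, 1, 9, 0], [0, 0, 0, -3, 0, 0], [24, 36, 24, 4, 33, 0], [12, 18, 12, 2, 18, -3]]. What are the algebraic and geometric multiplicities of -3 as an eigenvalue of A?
algebraic multiplicity 6, geometric multiplicity 4

The characteristic polynomial is (x + 3)^6, so the factor x + 3 appears with exponent 6: the algebraic multiplicity is 6.

rank(A + 3I) = 2, so the eigenspace has dimension 6 - 2 = 4: the geometric multiplicity is 4.

Since 4 < 6, A is not diagonalizable.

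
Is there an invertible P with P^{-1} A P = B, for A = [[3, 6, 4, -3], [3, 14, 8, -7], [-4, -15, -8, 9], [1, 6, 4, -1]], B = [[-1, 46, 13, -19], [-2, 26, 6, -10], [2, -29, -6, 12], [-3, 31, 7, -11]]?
Yes.

Two matrices over a field are similar if and only if they have the same invariant factors.

Both A and B have characteristic polynomial (x - 2)^4 and minimal polynomial (x - 2)^2. Computing further, both have invariant factors (x - 2)^2, (x - 2)^2. Hence A and B are similar.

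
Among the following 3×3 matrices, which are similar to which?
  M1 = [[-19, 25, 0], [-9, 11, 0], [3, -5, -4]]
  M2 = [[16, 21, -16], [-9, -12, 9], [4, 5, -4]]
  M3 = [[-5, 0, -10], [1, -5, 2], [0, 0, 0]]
3 classes: {M1}, {M2}, {M3}

Characteristic polynomials: χ_{M1} = (x + 4)^3, χ_{M2} = x^3, χ_{M3} = x(x + 5)^2.

{M1}: invariant factors x + 4, (x + 4)^2.

{M2}: invariant factors x^3.

{M3}: invariant factors x(x + 5)^2.

Matrices are similar if and only if their invariant-factor lists agree; the partition into similarity classes is {M1}, {M2}, {M3}.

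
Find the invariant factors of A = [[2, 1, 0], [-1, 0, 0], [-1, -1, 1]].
x - 1, (x - 1)^2

The Jordan structure of A has elementary divisors (x - 1)^2, (x - 1). Arranging the block sizes at each eigenvalue in decreasing order and taking row products gives the invariant factors.

Invariant factors (smallest first, each dividing the next): x - 1, (x - 1)^2.

Check: the last factor (x - 1)^2 is the minimal polynomial, and the product (x - 1)^3 is the characteristic polynomial.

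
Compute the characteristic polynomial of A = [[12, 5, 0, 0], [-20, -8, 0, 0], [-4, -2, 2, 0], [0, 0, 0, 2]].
χ_A(x) = (x - 2)^4

xI - A = [[x - 12, -5, 0, 0], [20, x + 8, 0, 0], [4, 2, x - 2, 0], [0, 0, 0, x - 2]].

Expanding det(xI - A) along the first row:
det(xI - A) = + (x - 12)·det([[x + 8, 0, 0], [2, x - 2, 0], [0, 0, x - 2]]) - (-5)·det([[20, 0, 0], [4, x - 2, 0], [0, 0, x - 2]]) + (0)·det([[20, x + 8, 0], [4, 2, 0], [0, 0, x - 2]]) - (0)·det([[20, x + 8, 0], [4, 2, x - 2], [0, 0, 0]]).

Evaluating gives χ_A(x) = x^4 - 8x^3 + 24x^2 - 32x + 16 = (x - 2)^4.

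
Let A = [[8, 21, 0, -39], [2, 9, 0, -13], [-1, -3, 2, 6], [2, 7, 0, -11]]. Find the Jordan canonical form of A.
The characteristic polynomial is det(xI - A) = (x - 2)^4, so the eigenvalues are 2 (algebraic multiplicity 4).

For λ = 2: rank(A - 2I) = 2, rank((A - 2I)^2) = 0. The eigenspace has dimension 4 - 2 = 2, so there are 2 Jordan blocks; the rank sequence gives block sizes [2, 2].

Assembling the blocks gives the Jordan form J above.

J = [[2, 1, 0, 0], [0, 2, 0, 0], [0, 0, 2, 1], [0, 0, 0, 2]]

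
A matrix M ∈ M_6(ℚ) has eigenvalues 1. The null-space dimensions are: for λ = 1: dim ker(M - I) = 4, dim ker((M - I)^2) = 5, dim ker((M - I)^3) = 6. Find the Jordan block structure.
λ = 1: successive nullity increments [4, 1, 1] count blocks of size ≥ k; block sizes are [3, 1, 1, 1].

Jordan blocks: (1, 3), (1, 1), (1, 1), (1, 1)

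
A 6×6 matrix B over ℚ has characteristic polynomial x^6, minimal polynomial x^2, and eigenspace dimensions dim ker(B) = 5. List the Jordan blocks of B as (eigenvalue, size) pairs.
λ = 0: algebraic multiplicity 6 (exponent in χ_B), largest block size 2 (exponent in m_B), 5 blocks (geometric multiplicity). These force block sizes [2, 1, 1, 1, 1].

Jordan blocks: (0, 2), (0, 1), (0, 1), (0, 1), (0, 1)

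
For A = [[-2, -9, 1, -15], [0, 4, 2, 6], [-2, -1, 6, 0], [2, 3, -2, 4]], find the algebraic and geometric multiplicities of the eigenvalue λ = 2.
The characteristic polynomial is (x - 4)^2(x - 2)^2, so the factor x - 2 appears with exponent 2: the algebraic multiplicity is 2.

rank(A - 2I) = 3, so the eigenspace has dimension 4 - 3 = 1: the geometric multiplicity is 1.

Since 1 < 2, A is not diagonalizable.

algebraic multiplicity 2, geometric multiplicity 1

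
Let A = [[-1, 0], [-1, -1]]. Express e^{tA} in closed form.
A has Jordan form J = [[-1, 1], [0, -1]] with A = PJP^{-1}, so e^{tA} = P e^{tJ} P^{-1}.

For a Jordan block J_k(λ), e^{tJ_k(λ)} = e^{λt} · (I + tN + t^2 N^2/2! + ... + t^{k-1} N^{k-1}/(k-1)!) where N is the nilpotent superdiagonal part.

Assembling the blocks and conjugating back gives the entries of e^{tA} as shown above.

e^{tA} = [[e^{-t}, 0], [-t*e^{-t}, e^{-t}]]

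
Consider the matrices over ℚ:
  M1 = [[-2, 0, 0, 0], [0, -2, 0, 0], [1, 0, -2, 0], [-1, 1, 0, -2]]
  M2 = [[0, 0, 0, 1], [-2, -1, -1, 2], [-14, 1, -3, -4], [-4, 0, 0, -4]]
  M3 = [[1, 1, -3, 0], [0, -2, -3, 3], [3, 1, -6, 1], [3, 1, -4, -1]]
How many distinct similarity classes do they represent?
1 class: {M1, M2, M3}

Characteristic polynomials: χ_{M1} = (x + 2)^4, χ_{M2} = (x + 2)^4, χ_{M3} = (x + 2)^4.

{M1, M2, M3}: invariant factors (x + 2)^2, (x + 2)^2.

Matrices are similar if and only if their invariant-factor lists agree; the partition into similarity classes is {M1, M2, M3}.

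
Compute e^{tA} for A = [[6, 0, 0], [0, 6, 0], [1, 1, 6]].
e^{tA} = [[e^{6*t}, 0, 0], [0, e^{6*t}, 0], [t*e^{6*t}, t*e^{6*t}, e^{6*t}]]

A has Jordan form J = [[6, 1, 0], [0, 6, 0], [0, 0, 6]] with A = PJP^{-1}, so e^{tA} = P e^{tJ} P^{-1}.

For a Jordan block J_k(λ), e^{tJ_k(λ)} = e^{λt} · (I + tN + t^2 N^2/2! + ... + t^{k-1} N^{k-1}/(k-1)!) where N is the nilpotent superdiagonal part.

Assembling the blocks and conjugating back gives the entries of e^{tA} as shown above.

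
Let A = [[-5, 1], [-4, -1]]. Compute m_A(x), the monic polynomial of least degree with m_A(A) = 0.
m_A(x) = (x + 3)^2

The characteristic polynomial factors as (x + 3)^2. The minimal polynomial is ∏(x - λ)^{k_λ} where k_λ is the size of the largest Jordan block at λ.

For λ = -3: rank(A + 3I) = 1, and the largest Jordan block has size 2 (the smallest k with rank((A + 3I)^k) = rank((A + 3I)^(k+1))).

So m_A(x) = (x + 3)^2.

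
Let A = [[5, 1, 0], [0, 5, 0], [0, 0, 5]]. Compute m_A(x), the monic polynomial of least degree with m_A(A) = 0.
m_A(x) = (x - 5)^2

The characteristic polynomial factors as (x - 5)^3. The minimal polynomial is ∏(x - λ)^{k_λ} where k_λ is the size of the largest Jordan block at λ.

For λ = 5: rank(A - 5I) = 1, and the largest Jordan block has size 2 (the smallest k with rank((A - 5I)^k) = rank((A - 5I)^(k+1))).

So m_A(x) = (x - 5)^2.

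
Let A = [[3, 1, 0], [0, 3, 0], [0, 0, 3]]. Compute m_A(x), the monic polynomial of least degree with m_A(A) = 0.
m_A(x) = (x - 3)^2

The characteristic polynomial factors as (x - 3)^3. The minimal polynomial is ∏(x - λ)^{k_λ} where k_λ is the size of the largest Jordan block at λ.

For λ = 3: rank(A - 3I) = 1, and the largest Jordan block has size 2 (the smallest k with rank((A - 3I)^k) = rank((A - 3I)^(k+1))).

So m_A(x) = (x - 3)^2.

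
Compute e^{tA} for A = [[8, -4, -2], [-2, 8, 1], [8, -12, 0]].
A has Jordan form J = [[4, 0, 0], [0, 6, 1], [0, 0, 6]] with A = PJP^{-1}, so e^{tA} = P e^{tJ} P^{-1}.

For a Jordan block J_k(λ), e^{tJ_k(λ)} = e^{λt} · (I + tN + t^2 N^2/2! + ... + t^{k-1} N^{k-1}/(k-1)!) where N is the nilpotent superdiagonal part.

Assembling the blocks and conjugating back gives the entries of e^{tA} as shown above.

e^{tA} = [[2*e^{6*t} - e^{4*t}, 2*(1 - e^{2*t})*e^{4*t}, -e^{6*t} + e^{4*t}], [-2*t*e^{6*t}, (2*t + 1)*e^{6*t}, t*e^{6*t}], [2*(2*t*e^{2*t} + e^{2*t} - 1)*e^{4*t}, 4*(-t*e^{2*t} - e^{2*t} + 1)*e^{4*t}, (-2*t*e^{2*t} - e^{2*t} + 2)*e^{4*t}]]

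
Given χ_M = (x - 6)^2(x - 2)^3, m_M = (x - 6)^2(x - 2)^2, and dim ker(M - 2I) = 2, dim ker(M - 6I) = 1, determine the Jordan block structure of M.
λ = 2: algebraic multiplicity 3 (exponent in χ_M), largest block size 2 (exponent in m_M), 2 blocks (geometric multiplicity). These force block sizes [2, 1].
λ = 6: algebraic multiplicity 2 (exponent in χ_M), largest block size 2 (exponent in m_M), 1 block (geometric multiplicity). This forces block sizes [2].

Jordan blocks: (2, 2), (2, 1), (6, 2)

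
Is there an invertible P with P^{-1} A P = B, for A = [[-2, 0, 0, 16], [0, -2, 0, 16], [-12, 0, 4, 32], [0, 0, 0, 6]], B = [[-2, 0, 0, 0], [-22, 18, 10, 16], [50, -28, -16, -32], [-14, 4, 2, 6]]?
Yes.

Two matrices over a field are similar if and only if they have the same invariant factors.

Both A and B have characteristic polynomial (x - 6)(x - 4)(x + 2)^2 and minimal polynomial (x - 6)(x - 4)(x + 2). Computing further, both have invariant factors x + 2, (x - 6)(x - 4)(x + 2). Hence A and B are similar.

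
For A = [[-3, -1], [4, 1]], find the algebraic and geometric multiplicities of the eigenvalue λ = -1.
The characteristic polynomial is (x + 1)^2, so the factor x + 1 appears with exponent 2: the algebraic multiplicity is 2.

rank(A + I) = 1, so the eigenspace has dimension 2 - 1 = 1: the geometric multiplicity is 1.

Since 1 < 2, A is not diagonalizable.

algebraic multiplicity 2, geometric multiplicity 1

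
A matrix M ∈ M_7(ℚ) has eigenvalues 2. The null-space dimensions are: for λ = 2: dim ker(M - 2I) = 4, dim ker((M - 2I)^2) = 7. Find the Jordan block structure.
λ = 2: successive nullity increments [4, 3] count blocks of size ≥ k; block sizes are [2, 2, 2, 1].

Jordan blocks: (2, 2), (2, 2), (2, 2), (2, 1)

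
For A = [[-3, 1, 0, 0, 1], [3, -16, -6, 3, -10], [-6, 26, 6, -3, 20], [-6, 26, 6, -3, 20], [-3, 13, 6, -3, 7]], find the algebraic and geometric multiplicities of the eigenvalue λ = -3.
algebraic multiplicity 3, geometric multiplicity 2

The characteristic polynomial is x^2(x + 3)^3, so the factor x + 3 appears with exponent 3: the algebraic multiplicity is 3.

rank(A + 3I) = 3, so the eigenspace has dimension 5 - 3 = 2: the geometric multiplicity is 2.

Since 2 < 3, A is not diagonalizable.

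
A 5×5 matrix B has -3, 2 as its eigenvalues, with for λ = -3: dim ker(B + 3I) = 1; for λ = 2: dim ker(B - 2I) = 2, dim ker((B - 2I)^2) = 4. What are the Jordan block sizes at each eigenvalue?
Jordan blocks: (-3, 1), (2, 2), (2, 2)

λ = -3: successive nullity increments [1] count blocks of size ≥ k; block sizes are [1].
λ = 2: successive nullity increments [2, 2] count blocks of size ≥ k; block sizes are [2, 2].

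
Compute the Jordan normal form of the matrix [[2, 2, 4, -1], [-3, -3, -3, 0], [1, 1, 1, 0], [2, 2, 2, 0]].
J = [[0, 1, 0, 0], [0, 0, 1, 0], [0, 0, 0, 0], [0, 0, 0, 0]]

The characteristic polynomial is det(xI - A) = x^4, so the eigenvalues are 0 (algebraic multiplicity 4).

For λ = 0: rank(A) = 2, rank(A^2) = 1, rank(A^3) = 0. The eigenspace has dimension 4 - 2 = 2, so there are 2 Jordan blocks; the rank sequence gives block sizes [3, 1].

Assembling the blocks gives the Jordan form J above.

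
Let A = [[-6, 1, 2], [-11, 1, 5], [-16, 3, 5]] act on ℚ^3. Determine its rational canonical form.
R = [[0, 0, 1], [1, 0, 3], [0, 1, 0]]

The invariant factors of A (the non-unit diagonal entries of the Smith normal form of xI - A over ℚ[x]) are x^3 - 3x - 1, each dividing the next. The characteristic polynomial is their product, x^3 - 3x - 1.

The rational canonical form is the block-diagonal matrix of companion matrices C(f_i):
R = [[0, 0, 1], [1, 0, 3], [0, 1, 0]].

Note the characteristic polynomial does not split into linear factors over ℚ, so A has no Jordan form over ℚ; the rational canonical form exists over any field.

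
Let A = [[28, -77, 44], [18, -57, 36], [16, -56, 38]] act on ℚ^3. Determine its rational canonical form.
The invariant factors of A (the non-unit diagonal entries of the Smith normal form of xI - A over ℚ[x]) are x - 6, (x - 6)(x + 3), each dividing the next. The characteristic polynomial is their product, (x - 6)^2(x + 3).

The rational canonical form is the block-diagonal matrix of companion matrices C(f_i):
R = [[6, 0, 0], [0, 0, 18], [0, 1, 3]].

R = [[6, 0, 0], [0, 0, 18], [0, 1, 3]]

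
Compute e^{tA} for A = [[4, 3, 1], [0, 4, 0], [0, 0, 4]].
A has Jordan form J = [[4, 1, 0], [0, 4, 0], [0, 0, 4]] with A = PJP^{-1}, so e^{tA} = P e^{tJ} P^{-1}.

For a Jordan block J_k(λ), e^{tJ_k(λ)} = e^{λt} · (I + tN + t^2 N^2/2! + ... + t^{k-1} N^{k-1}/(k-1)!) where N is the nilpotent superdiagonal part.

Assembling the blocks and conjugating back gives the entries of e^{tA} as shown above.

e^{tA} = [[e^{4*t}, 3*t*e^{4*t}, t*e^{4*t}], [0, e^{4*t}, 0], [0, 0, e^{4*t}]]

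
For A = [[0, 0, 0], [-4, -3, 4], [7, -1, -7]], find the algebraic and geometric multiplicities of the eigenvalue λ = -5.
algebraic multiplicity 2, geometric multiplicity 1

The characteristic polynomial is x(x + 5)^2, so the factor x + 5 appears with exponent 2: the algebraic multiplicity is 2.

rank(A + 5I) = 2, so the eigenspace has dimension 3 - 2 = 1: the geometric multiplicity is 1.

Since 1 < 2, A is not diagonalizable.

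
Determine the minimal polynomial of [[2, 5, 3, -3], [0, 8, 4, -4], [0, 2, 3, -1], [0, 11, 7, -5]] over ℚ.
m_A(x) = (x - 2)^3

The characteristic polynomial factors as (x - 2)^4. The minimal polynomial is ∏(x - λ)^{k_λ} where k_λ is the size of the largest Jordan block at λ.

For λ = 2: rank(A - 2I) = 2, and the largest Jordan block has size 3 (the smallest k with rank((A - 2I)^k) = rank((A - 2I)^(k+1))).

So m_A(x) = (x - 2)^3.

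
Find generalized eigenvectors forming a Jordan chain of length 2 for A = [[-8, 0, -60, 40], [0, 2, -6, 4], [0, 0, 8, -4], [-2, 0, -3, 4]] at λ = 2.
v_1 = [[-2, -1, 1, 1]]^T, v_2 = [[0, -2, 2, 3]]^T

We seek v_1 ∈ ker((A - 2I)^2) \ ker(A - 2I), then set v_{i+1} = (A - 2I) v_i.

One such chain is v_1 = [[-2, -1, 1, 1]]^T, v_2 = [[0, -2, 2, 3]]^T. Check: (A - 2I) v_2 = [[0, 0, 0, 0]]^T = 0.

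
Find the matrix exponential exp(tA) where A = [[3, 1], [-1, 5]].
A has Jordan form J = [[4, 1], [0, 4]] with A = PJP^{-1}, so e^{tA} = P e^{tJ} P^{-1}.

For a Jordan block J_k(λ), e^{tJ_k(λ)} = e^{λt} · (I + tN + t^2 N^2/2! + ... + t^{k-1} N^{k-1}/(k-1)!) where N is the nilpotent superdiagonal part.

Assembling the blocks and conjugating back gives the entries of e^{tA} as shown above.

e^{tA} = [[(1 - t)*e^{4*t}, t*e^{4*t}], [-t*e^{4*t}, (t + 1)*e^{4*t}]]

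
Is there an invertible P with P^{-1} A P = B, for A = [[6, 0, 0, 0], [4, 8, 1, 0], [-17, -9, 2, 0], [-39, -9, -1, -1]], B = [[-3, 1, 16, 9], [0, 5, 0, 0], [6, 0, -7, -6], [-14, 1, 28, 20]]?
No.

Both have characteristic polynomial (x - 6)(x - 5)^2(x + 1), but the minimal polynomial of A is (x - 6)(x - 5)^2(x + 1) while the minimal polynomial of B is (x - 6)(x - 5)(x + 1). The minimal polynomial is a similarity invariant, so A and B are not similar.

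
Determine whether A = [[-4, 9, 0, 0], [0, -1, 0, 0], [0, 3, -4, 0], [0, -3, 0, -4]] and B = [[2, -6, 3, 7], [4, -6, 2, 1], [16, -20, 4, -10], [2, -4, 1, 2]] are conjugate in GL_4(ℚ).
trace(A) = -13 but trace(B) = 2. The trace is a similarity invariant, so A and B are not similar.

No.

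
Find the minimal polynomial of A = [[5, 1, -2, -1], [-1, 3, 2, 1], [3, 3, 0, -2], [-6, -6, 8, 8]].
The characteristic polynomial factors as (x - 4)^4. The minimal polynomial is ∏(x - λ)^{k_λ} where k_λ is the size of the largest Jordan block at λ.

For λ = 4: rank(A - 4I) = 2, and the largest Jordan block has size 2 (the smallest k with rank((A - 4I)^k) = rank((A - 4I)^(k+1))).

So m_A(x) = (x - 4)^2.

m_A(x) = (x - 4)^2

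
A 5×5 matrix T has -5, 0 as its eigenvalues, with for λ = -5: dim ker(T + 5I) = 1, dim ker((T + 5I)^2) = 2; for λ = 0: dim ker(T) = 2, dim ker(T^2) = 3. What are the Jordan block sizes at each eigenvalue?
λ = -5: successive nullity increments [1, 1] count blocks of size ≥ k; block sizes are [2].
λ = 0: successive nullity increments [2, 1] count blocks of size ≥ k; block sizes are [2, 1].

Jordan blocks: (-5, 2), (0, 2), (0, 1)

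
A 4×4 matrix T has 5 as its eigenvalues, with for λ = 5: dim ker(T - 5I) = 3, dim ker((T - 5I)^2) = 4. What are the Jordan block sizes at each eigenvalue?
λ = 5: successive nullity increments [3, 1] count blocks of size ≥ k; block sizes are [2, 1, 1].

Jordan blocks: (5, 2), (5, 1), (5, 1)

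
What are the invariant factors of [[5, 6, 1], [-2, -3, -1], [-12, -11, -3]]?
(x - 3)(x + 2)^2

The Jordan structure of A has elementary divisors (x + 2)^2, (x - 3). Arranging the block sizes at each eigenvalue in decreasing order and taking row products gives the invariant factors.

Invariant factors (smallest first, each dividing the next): (x - 3)(x + 2)^2.

Check: the last factor (x - 3)(x + 2)^2 is the minimal polynomial, and the product (x - 3)(x + 2)^2 is the characteristic polynomial.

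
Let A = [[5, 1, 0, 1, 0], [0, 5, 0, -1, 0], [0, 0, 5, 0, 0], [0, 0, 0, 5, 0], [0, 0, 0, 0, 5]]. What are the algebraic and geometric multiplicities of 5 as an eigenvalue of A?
The characteristic polynomial is (x - 5)^5, so the factor x - 5 appears with exponent 5: the algebraic multiplicity is 5.

rank(A - 5I) = 2, so the eigenspace has dimension 5 - 2 = 3: the geometric multiplicity is 3.

Since 3 < 5, A is not diagonalizable.

algebraic multiplicity 5, geometric multiplicity 3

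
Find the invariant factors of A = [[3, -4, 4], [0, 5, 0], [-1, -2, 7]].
The Jordan structure of A has elementary divisors (x - 5)^2, (x - 5). Arranging the block sizes at each eigenvalue in decreasing order and taking row products gives the invariant factors.

Invariant factors (smallest first, each dividing the next): x - 5, (x - 5)^2.

Check: the last factor (x - 5)^2 is the minimal polynomial, and the product (x - 5)^3 is the characteristic polynomial.

x - 5, (x - 5)^2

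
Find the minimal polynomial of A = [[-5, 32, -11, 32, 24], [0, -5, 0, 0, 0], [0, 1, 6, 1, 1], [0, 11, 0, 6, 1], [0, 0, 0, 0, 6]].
The characteristic polynomial factors as (x - 6)^3(x + 5)^2. The minimal polynomial is ∏(x - λ)^{k_λ} where k_λ is the size of the largest Jordan block at λ.

For λ = -5: rank(A + 5I) = 3, and the largest Jordan block has size 1 (the smallest k with rank((A + 5I)^k) = rank((A + 5I)^(k+1))).
For λ = 6: rank(A - 6I) = 4, and the largest Jordan block has size 3 (the smallest k with rank((A - 6I)^k) = rank((A - 6I)^(k+1))).

So m_A(x) = (x - 6)^3(x + 5).

m_A(x) = (x - 6)^3(x + 5)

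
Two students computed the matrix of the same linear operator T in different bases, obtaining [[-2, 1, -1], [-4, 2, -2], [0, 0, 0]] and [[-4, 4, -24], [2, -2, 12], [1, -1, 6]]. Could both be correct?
Yes.

Two matrices over a field are similar if and only if they have the same invariant factors.

Both A and B have characteristic polynomial x^3 and minimal polynomial x^2. Computing further, both have invariant factors x, x^2. Hence A and B are similar.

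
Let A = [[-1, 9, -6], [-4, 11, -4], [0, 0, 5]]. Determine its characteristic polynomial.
χ_A(x) = (x - 5)^3

xI - A = [[x + 1, -9, 6], [4, x - 11, 4], [0, 0, x - 5]].

Expanding det(xI - A) along the first row:
det(xI - A) = + (x + 1)·det([[x - 11, 4], [0, x - 5]]) - (-9)·det([[4, 4], [0, x - 5]]) + (6)·det([[4, x - 11], [0, 0]]).

Evaluating gives χ_A(x) = x^3 - 15x^2 + 75x - 125 = (x - 5)^3.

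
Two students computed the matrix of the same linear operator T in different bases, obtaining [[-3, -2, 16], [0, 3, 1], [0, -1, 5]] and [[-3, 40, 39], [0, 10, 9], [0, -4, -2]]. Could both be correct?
Yes.

Two matrices over a field are similar if and only if they have the same invariant factors.

Both A and B have characteristic polynomial (x - 4)^2(x + 3) and minimal polynomial (x - 4)^2(x + 3). Computing further, both have invariant factors (x - 4)^2(x + 3). Hence A and B are similar.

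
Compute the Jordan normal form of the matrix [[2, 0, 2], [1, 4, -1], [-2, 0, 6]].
J = [[4, 1, 0], [0, 4, 0], [0, 0, 4]]

The characteristic polynomial is det(xI - A) = (x - 4)^3, so the eigenvalues are 4 (algebraic multiplicity 3).

For λ = 4: rank(A - 4I) = 1, rank((A - 4I)^2) = 0. The eigenspace has dimension 3 - 1 = 2, so there are 2 Jordan blocks; the rank sequence gives block sizes [2, 1].

Assembling the blocks gives the Jordan form J above.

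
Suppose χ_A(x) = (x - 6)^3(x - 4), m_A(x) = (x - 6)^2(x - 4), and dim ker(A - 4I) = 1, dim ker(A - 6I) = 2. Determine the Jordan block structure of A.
Jordan blocks: (4, 1), (6, 2), (6, 1)

λ = 4: algebraic multiplicity 1 (exponent in χ_A), largest block size 1 (exponent in m_A), 1 block (geometric multiplicity). This forces block sizes [1].
λ = 6: algebraic multiplicity 3 (exponent in χ_A), largest block size 2 (exponent in m_A), 2 blocks (geometric multiplicity). These force block sizes [2, 1].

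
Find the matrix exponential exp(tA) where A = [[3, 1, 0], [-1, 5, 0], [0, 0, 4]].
A has Jordan form J = [[4, 1, 0], [0, 4, 0], [0, 0, 4]] with A = PJP^{-1}, so e^{tA} = P e^{tJ} P^{-1}.

For a Jordan block J_k(λ), e^{tJ_k(λ)} = e^{λt} · (I + tN + t^2 N^2/2! + ... + t^{k-1} N^{k-1}/(k-1)!) where N is the nilpotent superdiagonal part.

Assembling the blocks and conjugating back gives the entries of e^{tA} as shown above.

e^{tA} = [[(1 - t)*e^{4*t}, t*e^{4*t}, 0], [-t*e^{4*t}, (t + 1)*e^{4*t}, 0], [0, 0, e^{4*t}]]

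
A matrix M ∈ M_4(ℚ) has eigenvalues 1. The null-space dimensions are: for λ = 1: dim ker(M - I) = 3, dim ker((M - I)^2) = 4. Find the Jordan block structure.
Jordan blocks: (1, 2), (1, 1), (1, 1)

λ = 1: successive nullity increments [3, 1] count blocks of size ≥ k; block sizes are [2, 1, 1].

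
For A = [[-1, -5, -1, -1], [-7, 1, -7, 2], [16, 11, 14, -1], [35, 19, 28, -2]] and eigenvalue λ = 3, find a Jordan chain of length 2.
v_1 = [[1, 1, -2, -3]]^T, v_2 = [[-4, -1, 8, 13]]^T

We seek v_1 ∈ ker((A - 3I)^2) \ ker(A - 3I), then set v_{i+1} = (A - 3I) v_i.

One such chain is v_1 = [[1, 1, -2, -3]]^T, v_2 = [[-4, -1, 8, 13]]^T. Check: (A - 3I) v_2 = [[0, 0, 0, 0]]^T = 0.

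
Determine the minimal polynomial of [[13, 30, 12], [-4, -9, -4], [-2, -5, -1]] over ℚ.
m_A(x) = (x - 1)^2

The characteristic polynomial factors as (x - 1)^3. The minimal polynomial is ∏(x - λ)^{k_λ} where k_λ is the size of the largest Jordan block at λ.

For λ = 1: rank(A - I) = 1, and the largest Jordan block has size 2 (the smallest k with rank((A - I)^k) = rank((A - I)^(k+1))).

So m_A(x) = (x - 1)^2.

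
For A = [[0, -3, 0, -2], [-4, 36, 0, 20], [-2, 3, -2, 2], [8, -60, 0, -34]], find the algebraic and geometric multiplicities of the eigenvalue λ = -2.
The characteristic polynomial is (x - 6)(x + 2)^3, so the factor x + 2 appears with exponent 3: the algebraic multiplicity is 3.

rank(A + 2I) = 2, so the eigenspace has dimension 4 - 2 = 2: the geometric multiplicity is 2.

Since 2 < 3, A is not diagonalizable.

algebraic multiplicity 3, geometric multiplicity 2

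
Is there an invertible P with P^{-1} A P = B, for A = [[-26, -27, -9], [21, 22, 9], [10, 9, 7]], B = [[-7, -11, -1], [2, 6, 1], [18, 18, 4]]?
Two matrices over a field are similar if and only if they have the same invariant factors.

Both A and B have characteristic polynomial (x - 4)^2(x + 5) and minimal polynomial (x - 4)^2(x + 5). Computing further, both have invariant factors (x - 4)^2(x + 5). Hence A and B are similar.

Yes.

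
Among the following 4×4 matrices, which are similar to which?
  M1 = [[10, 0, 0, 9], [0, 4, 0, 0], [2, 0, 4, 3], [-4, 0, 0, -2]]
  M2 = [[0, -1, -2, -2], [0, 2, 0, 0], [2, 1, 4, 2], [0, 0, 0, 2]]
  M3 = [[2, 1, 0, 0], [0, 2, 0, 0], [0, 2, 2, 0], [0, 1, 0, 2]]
2 classes: {M1}, {M2, M3}

Characteristic polynomials: χ_{M1} = (x - 4)^4, χ_{M2} = (x - 2)^4, χ_{M3} = (x - 2)^4.

{M1}: invariant factors x - 4, x - 4, (x - 4)^2.

{M2, M3}: invariant factors x - 2, x - 2, (x - 2)^2.

Matrices are similar if and only if their invariant-factor lists agree; the partition into similarity classes is {M1}, {M2, M3}.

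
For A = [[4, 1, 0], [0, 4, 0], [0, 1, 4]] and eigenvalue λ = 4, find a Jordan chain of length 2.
v_1 = [[-1, 1, -1]]^T, v_2 = [[1, 0, 1]]^T

We seek v_1 ∈ ker((A - 4I)^2) \ ker(A - 4I), then set v_{i+1} = (A - 4I) v_i.

One such chain is v_1 = [[-1, 1, -1]]^T, v_2 = [[1, 0, 1]]^T. Check: (A - 4I) v_2 = [[0, 0, 0]]^T = 0.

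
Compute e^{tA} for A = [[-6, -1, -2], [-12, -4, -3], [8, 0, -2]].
e^{tA} = [[(1 - 2*t)*e^{-4*t}, t*(t - 1)*e^{-4*t}, t*(3*t - 4)*e^{-4*t}/2], [-12*t*e^{-4*t}, (6*t^2 + 1)*e^{-4*t}, 3*t*(3*t - 1)*e^{-4*t}], [8*t*e^{-4*t}, -4*t^2*e^{-4*t}, (-6*t^2 + 2*t + 1)*e^{-4*t}]]

A has Jordan form J = [[-4, 1, 0], [0, -4, 1], [0, 0, -4]] with A = PJP^{-1}, so e^{tA} = P e^{tJ} P^{-1}.

For a Jordan block J_k(λ), e^{tJ_k(λ)} = e^{λt} · (I + tN + t^2 N^2/2! + ... + t^{k-1} N^{k-1}/(k-1)!) where N is the nilpotent superdiagonal part.

Assembling the blocks and conjugating back gives the entries of e^{tA} as shown above.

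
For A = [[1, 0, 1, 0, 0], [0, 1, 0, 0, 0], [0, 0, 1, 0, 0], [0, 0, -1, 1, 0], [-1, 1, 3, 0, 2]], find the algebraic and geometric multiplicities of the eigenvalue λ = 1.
algebraic multiplicity 4, geometric multiplicity 3

The characteristic polynomial is (x - 2)(x - 1)^4, so the factor x - 1 appears with exponent 4: the algebraic multiplicity is 4.

rank(A - I) = 2, so the eigenspace has dimension 5 - 2 = 3: the geometric multiplicity is 3.

Since 3 < 4, A is not diagonalizable.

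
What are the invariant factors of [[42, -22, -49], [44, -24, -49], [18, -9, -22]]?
The Jordan structure of A has elementary divisors (x + 2), (x + 1)^2. Arranging the block sizes at each eigenvalue in decreasing order and taking row products gives the invariant factors.

Invariant factors (smallest first, each dividing the next): (x + 1)^2(x + 2).

Check: the last factor (x + 1)^2(x + 2) is the minimal polynomial, and the product (x + 1)^2(x + 2) is the characteristic polynomial.

(x + 1)^2(x + 2)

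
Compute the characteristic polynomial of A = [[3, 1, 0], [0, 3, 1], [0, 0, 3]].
xI - A = [[x - 3, -1, 0], [0, x - 3, -1], [0, 0, x - 3]].

Expanding det(xI - A) along the first row:
det(xI - A) = + (x - 3)·det([[x - 3, -1], [0, x - 3]]) - (-1)·det([[0, -1], [0, x - 3]]) + (0)·det([[0, x - 3], [0, 0]]).

Evaluating gives χ_A(x) = x^3 - 9x^2 + 27x - 27 = (x - 3)^3.

χ_A(x) = (x - 3)^3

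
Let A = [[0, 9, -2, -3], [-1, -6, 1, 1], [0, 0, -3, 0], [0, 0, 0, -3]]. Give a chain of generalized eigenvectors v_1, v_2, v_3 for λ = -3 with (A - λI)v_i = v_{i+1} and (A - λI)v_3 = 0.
We seek v_1 ∈ ker((A + 3I)^3) \ ker((A + 3I)^2), then set v_{i+1} = (A + 3I) v_i.

One such chain is v_1 = [[0, 0, 1, 0]]^T, v_2 = [[-2, 1, 0, 0]]^T, v_3 = [[3, -1, 0, 0]]^T. Check: (A + 3I) v_3 = [[0, 0, 0, 0]]^T = 0.

v_1 = [[0, 0, 1, 0]]^T, v_2 = [[-2, 1, 0, 0]]^T, v_3 = [[3, -1, 0, 0]]^T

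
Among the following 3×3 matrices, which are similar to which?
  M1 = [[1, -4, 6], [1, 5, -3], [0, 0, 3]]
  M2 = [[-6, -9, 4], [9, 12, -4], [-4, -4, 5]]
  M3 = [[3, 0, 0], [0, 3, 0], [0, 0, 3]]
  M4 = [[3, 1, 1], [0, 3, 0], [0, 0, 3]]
Characteristic polynomials: χ_{M1} = (x - 3)^3, χ_{M2} = (x - 5)(x - 3)^2, χ_{M3} = (x - 3)^3, χ_{M4} = (x - 3)^3.

{M1, M4}: invariant factors x - 3, (x - 3)^2.

{M2}: invariant factors (x - 5)(x - 3)^2.

{M3}: invariant factors x - 3, x - 3, x - 3.

Matrices are similar if and only if their invariant-factor lists agree; the partition into similarity classes is {M1, M4}, {M2}, {M3}.

3 classes: {M1, M4}, {M2}, {M3}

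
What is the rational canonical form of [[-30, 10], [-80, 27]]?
R = [[0, 10], [1, -3]]

The invariant factors of A (the non-unit diagonal entries of the Smith normal form of xI - A over ℚ[x]) are (x - 2)(x + 5), each dividing the next. The characteristic polynomial is their product, (x - 2)(x + 5).

The rational canonical form is the block-diagonal matrix of companion matrices C(f_i):
R = [[0, 10], [1, -3]].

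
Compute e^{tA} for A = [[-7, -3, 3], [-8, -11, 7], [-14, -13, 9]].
A has Jordan form J = [[-4, 1, 0], [0, -4, 0], [0, 0, -1]] with A = PJP^{-1}, so e^{tA} = P e^{tJ} P^{-1}.

For a Jordan block J_k(λ), e^{tJ_k(λ)} = e^{λt} · (I + tN + t^2 N^2/2! + ... + t^{k-1} N^{k-1}/(k-1)!) where N is the nilpotent superdiagonal part.

Assembling the blocks and conjugating back gives the entries of e^{tA} as shown above.

e^{tA} = [[(2 - e^{3*t})*e^{-4*t}, (1 - e^{3*t})*e^{-4*t}, (e^{3*t} - 1)*e^{-4*t}], [2*(-t - e^{3*t} + 1)*e^{-4*t}, (-t - 2*e^{3*t} + 3)*e^{-4*t}, (t + 2*e^{3*t} - 2)*e^{-4*t}], [2*(-t - 2*e^{3*t} + 2)*e^{-4*t}, (-t - 4*e^{3*t} + 4)*e^{-4*t}, (t + 4*e^{3*t} - 3)*e^{-4*t}]]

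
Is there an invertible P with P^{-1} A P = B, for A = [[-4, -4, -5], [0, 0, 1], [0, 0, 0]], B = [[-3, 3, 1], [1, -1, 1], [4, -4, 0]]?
Yes.

Two matrices over a field are similar if and only if they have the same invariant factors.

Both A and B have characteristic polynomial x^2(x + 4) and minimal polynomial x^2(x + 4). Computing further, both have invariant factors x^2(x + 4). Hence A and B are similar.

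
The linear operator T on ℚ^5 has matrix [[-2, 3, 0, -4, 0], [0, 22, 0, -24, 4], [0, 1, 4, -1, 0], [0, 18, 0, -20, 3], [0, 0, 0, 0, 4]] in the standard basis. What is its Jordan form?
J = [[-2, 1, 0, 0, 0], [0, -2, 0, 0, 0], [0, 0, 4, 1, 0], [0, 0, 0, 4, 1], [0, 0, 0, 0, 4]]

The characteristic polynomial is det(xI - A) = (x - 4)^3(x + 2)^2, so the eigenvalues are -2 (algebraic multiplicity 2), 4 (algebraic multiplicity 3).

For λ = -2: rank(A + 2I) = 4, rank((A + 2I)^2) = 3. The eigenspace has dimension 5 - 4 = 1, so there is 1 Jordan block; the rank sequence gives block sizes [2].

For λ = 4: rank(A - 4I) = 4, rank((A - 4I)^2) = 3, rank((A - 4I)^3) = 2. The eigenspace has dimension 5 - 4 = 1, so there is 1 Jordan block; the rank sequence gives block sizes [3].

Assembling the blocks gives the Jordan form J above.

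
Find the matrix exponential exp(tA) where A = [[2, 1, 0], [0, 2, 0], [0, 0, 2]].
e^{tA} = [[e^{2*t}, t*e^{2*t}, 0], [0, e^{2*t}, 0], [0, 0, e^{2*t}]]

A has Jordan form J = [[2, 1, 0], [0, 2, 0], [0, 0, 2]] with A = PJP^{-1}, so e^{tA} = P e^{tJ} P^{-1}.

For a Jordan block J_k(λ), e^{tJ_k(λ)} = e^{λt} · (I + tN + t^2 N^2/2! + ... + t^{k-1} N^{k-1}/(k-1)!) where N is the nilpotent superdiagonal part.

Assembling the blocks and conjugating back gives the entries of e^{tA} as shown above.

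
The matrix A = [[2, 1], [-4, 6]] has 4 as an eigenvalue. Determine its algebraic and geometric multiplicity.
The characteristic polynomial is (x - 4)^2, so the factor x - 4 appears with exponent 2: the algebraic multiplicity is 2.

rank(A - 4I) = 1, so the eigenspace has dimension 2 - 1 = 1: the geometric multiplicity is 1.

Since 1 < 2, A is not diagonalizable.

algebraic multiplicity 2, geometric multiplicity 1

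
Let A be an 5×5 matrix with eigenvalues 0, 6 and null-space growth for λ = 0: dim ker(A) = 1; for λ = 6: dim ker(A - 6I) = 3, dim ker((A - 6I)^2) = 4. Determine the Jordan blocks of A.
λ = 0: successive nullity increments [1] count blocks of size ≥ k; block sizes are [1].
λ = 6: successive nullity increments [3, 1] count blocks of size ≥ k; block sizes are [2, 1, 1].

Jordan blocks: (0, 1), (6, 2), (6, 1), (6, 1)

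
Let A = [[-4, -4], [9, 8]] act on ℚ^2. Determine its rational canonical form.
The invariant factors of A (the non-unit diagonal entries of the Smith normal form of xI - A over ℚ[x]) are (x - 2)^2, each dividing the next. The characteristic polynomial is their product, (x - 2)^2.

The rational canonical form is the block-diagonal matrix of companion matrices C(f_i):
R = [[0, -4], [1, 4]].

R = [[0, -4], [1, 4]]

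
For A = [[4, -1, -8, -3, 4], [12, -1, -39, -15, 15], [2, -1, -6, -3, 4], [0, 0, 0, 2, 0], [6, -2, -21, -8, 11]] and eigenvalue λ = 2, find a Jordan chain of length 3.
We seek v_1 ∈ ker((A - 2I)^3) \ ker((A - 2I)^2), then set v_{i+1} = (A - 2I) v_i.

One such chain is v_1 = [[1, 14, 1, 2, 6]]^T, v_2 = [[-2, -9, -2, 0, -5]]^T, v_3 = [[1, 6, 1, 0, 3]]^T. Check: (A - 2I) v_3 = [[0, 0, 0, 0, 0]]^T = 0.

v_1 = [[1, 14, 1, 2, 6]]^T, v_2 = [[-2, -9, -2, 0, -5]]^T, v_3 = [[1, 6, 1, 0, 3]]^T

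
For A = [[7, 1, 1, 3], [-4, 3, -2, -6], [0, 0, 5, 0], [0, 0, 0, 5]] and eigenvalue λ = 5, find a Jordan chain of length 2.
We seek v_1 ∈ ker((A - 5I)^2) \ ker(A - 5I), then set v_{i+1} = (A - 5I) v_i.

One such chain is v_1 = [[0, 1, 0, 0]]^T, v_2 = [[1, -2, 0, 0]]^T. Check: (A - 5I) v_2 = [[0, 0, 0, 0]]^T = 0.

v_1 = [[0, 1, 0, 0]]^T, v_2 = [[1, -2, 0, 0]]^T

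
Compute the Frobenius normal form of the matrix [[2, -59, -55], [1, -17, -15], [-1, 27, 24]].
R = [[0, 0, -25], [1, 0, -15], [0, 1, 9]]

The invariant factors of A (the non-unit diagonal entries of the Smith normal form of xI - A over ℚ[x]) are (x - 5)^2(x + 1), each dividing the next. The characteristic polynomial is their product, (x - 5)^2(x + 1).

The rational canonical form is the block-diagonal matrix of companion matrices C(f_i):
R = [[0, 0, -25], [1, 0, -15], [0, 1, 9]].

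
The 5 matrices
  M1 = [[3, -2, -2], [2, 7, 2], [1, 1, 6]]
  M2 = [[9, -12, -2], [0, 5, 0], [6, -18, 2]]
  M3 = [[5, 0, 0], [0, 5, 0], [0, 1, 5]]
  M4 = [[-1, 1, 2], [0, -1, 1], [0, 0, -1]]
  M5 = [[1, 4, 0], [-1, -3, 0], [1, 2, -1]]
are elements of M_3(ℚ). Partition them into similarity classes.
Characteristic polynomials: χ_{M1} = (x - 6)(x - 5)^2, χ_{M2} = (x - 6)(x - 5)^2, χ_{M3} = (x - 5)^3, χ_{M4} = (x + 1)^3, χ_{M5} = (x + 1)^3.

{M1, M2}: invariant factors x - 5, (x - 6)(x - 5).

{M3}: invariant factors x - 5, (x - 5)^2.

{M4}: invariant factors (x + 1)^3.

{M5}: invariant factors x + 1, (x + 1)^2.

Matrices are similar if and only if their invariant-factor lists agree; the partition into similarity classes is {M1, M2}, {M3}, {M4}, {M5}.

4 classes: {M1, M2}, {M3}, {M4}, {M5}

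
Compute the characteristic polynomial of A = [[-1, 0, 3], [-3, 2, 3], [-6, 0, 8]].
xI - A = [[x + 1, 0, -3], [3, x - 2, -3], [6, 0, x - 8]].

Expanding det(xI - A) along the first row:
det(xI - A) = + (x + 1)·det([[x - 2, -3], [0, x - 8]]) - (0)·det([[3, -3], [6, x - 8]]) + (-3)·det([[3, x - 2], [6, 0]]).

Evaluating gives χ_A(x) = x^3 - 9x^2 + 24x - 20 = (x - 5)(x - 2)^2.

χ_A(x) = (x - 5)(x - 2)^2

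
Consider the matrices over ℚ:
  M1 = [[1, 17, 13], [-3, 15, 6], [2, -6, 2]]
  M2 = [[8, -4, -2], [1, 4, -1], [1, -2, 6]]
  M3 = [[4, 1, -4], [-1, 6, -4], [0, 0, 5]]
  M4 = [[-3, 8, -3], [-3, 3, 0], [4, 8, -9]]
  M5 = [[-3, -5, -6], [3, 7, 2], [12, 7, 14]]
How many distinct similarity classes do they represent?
Characteristic polynomials: χ_{M1} = (x - 6)^3, χ_{M2} = (x - 6)^3, χ_{M3} = (x - 5)^3, χ_{M4} = (x + 3)^3, χ_{M5} = (x - 6)^3.

{M1, M2, M5}: invariant factors (x - 6)^3.

{M3}: invariant factors x - 5, (x - 5)^2.

{M4}: invariant factors (x + 3)^3.

Matrices are similar if and only if their invariant-factor lists agree; the partition into similarity classes is {M1, M2, M5}, {M3}, {M4}.

3 classes: {M1, M2, M5}, {M3}, {M4}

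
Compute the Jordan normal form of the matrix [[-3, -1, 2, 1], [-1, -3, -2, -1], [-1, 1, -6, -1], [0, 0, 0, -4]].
The characteristic polynomial is det(xI - A) = (x + 4)^4, so the eigenvalues are -4 (algebraic multiplicity 4).

For λ = -4: rank(A + 4I) = 1, rank((A + 4I)^2) = 0. The eigenspace has dimension 4 - 1 = 3, so there are 3 Jordan blocks; the rank sequence gives block sizes [2, 1, 1].

Assembling the blocks gives the Jordan form J above.

J = [[-4, 1, 0, 0], [0, -4, 0, 0], [0, 0, -4, 0], [0, 0, 0, -4]]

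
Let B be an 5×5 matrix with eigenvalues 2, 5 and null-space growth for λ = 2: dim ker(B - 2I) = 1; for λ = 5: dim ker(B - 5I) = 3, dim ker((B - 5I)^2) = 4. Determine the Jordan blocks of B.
λ = 2: successive nullity increments [1] count blocks of size ≥ k; block sizes are [1].
λ = 5: successive nullity increments [3, 1] count blocks of size ≥ k; block sizes are [2, 1, 1].

Jordan blocks: (2, 1), (5, 2), (5, 1), (5, 1)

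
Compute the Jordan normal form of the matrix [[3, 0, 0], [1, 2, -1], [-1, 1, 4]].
The characteristic polynomial is det(xI - A) = (x - 3)^3, so the eigenvalues are 3 (algebraic multiplicity 3).

For λ = 3: rank(A - 3I) = 1, rank((A - 3I)^2) = 0. The eigenspace has dimension 3 - 1 = 2, so there are 2 Jordan blocks; the rank sequence gives block sizes [2, 1].

Assembling the blocks gives the Jordan form J above.

J = [[3, 1, 0], [0, 3, 0], [0, 0, 3]]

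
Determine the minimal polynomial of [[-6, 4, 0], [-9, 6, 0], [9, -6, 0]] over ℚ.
m_A(x) = x^2

The characteristic polynomial factors as x^3. The minimal polynomial is ∏(x - λ)^{k_λ} where k_λ is the size of the largest Jordan block at λ.

For λ = 0: rank(A) = 1, and the largest Jordan block has size 2 (the smallest k with rank(A^k) = rank(A^(k+1))).

So m_A(x) = x^2.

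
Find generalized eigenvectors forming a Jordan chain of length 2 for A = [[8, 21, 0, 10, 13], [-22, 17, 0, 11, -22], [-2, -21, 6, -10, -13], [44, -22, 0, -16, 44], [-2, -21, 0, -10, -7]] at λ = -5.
v_1 = [[0, 1, 0, -2, 0]]^T, v_2 = [[1, 0, -1, 0, -1]]^T

We seek v_1 ∈ ker((A + 5I)^2) \ ker(A + 5I), then set v_{i+1} = (A + 5I) v_i.

One such chain is v_1 = [[0, 1, 0, -2, 0]]^T, v_2 = [[1, 0, -1, 0, -1]]^T. Check: (A + 5I) v_2 = [[0, 0, 0, 0, 0]]^T = 0.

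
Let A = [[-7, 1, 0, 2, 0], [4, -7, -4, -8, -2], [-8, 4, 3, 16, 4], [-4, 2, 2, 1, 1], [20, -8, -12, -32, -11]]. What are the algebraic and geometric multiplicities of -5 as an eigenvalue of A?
algebraic multiplicity 3, geometric multiplicity 2

The characteristic polynomial is (x + 3)^2(x + 5)^3, so the factor x + 5 appears with exponent 3: the algebraic multiplicity is 3.

rank(A + 5I) = 3, so the eigenspace has dimension 5 - 3 = 2: the geometric multiplicity is 2.

Since 2 < 3, A is not diagonalizable.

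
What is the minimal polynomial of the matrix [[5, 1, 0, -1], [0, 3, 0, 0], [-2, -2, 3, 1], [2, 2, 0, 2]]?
The characteristic polynomial factors as (x - 4)(x - 3)^3. The minimal polynomial is ∏(x - λ)^{k_λ} where k_λ is the size of the largest Jordan block at λ.

For λ = 3: rank(A - 3I) = 2, and the largest Jordan block has size 2 (the smallest k with rank((A - 3I)^k) = rank((A - 3I)^(k+1))).
For λ = 4: rank(A - 4I) = 3, and the largest Jordan block has size 1 (the smallest k with rank((A - 4I)^k) = rank((A - 4I)^(k+1))).

So m_A(x) = (x - 4)(x - 3)^2.

m_A(x) = (x - 4)(x - 3)^2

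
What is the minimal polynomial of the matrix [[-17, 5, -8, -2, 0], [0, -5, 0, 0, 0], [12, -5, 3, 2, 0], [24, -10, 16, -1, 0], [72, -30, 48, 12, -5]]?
m_A(x) = (x + 5)^2

The characteristic polynomial factors as (x + 5)^5. The minimal polynomial is ∏(x - λ)^{k_λ} where k_λ is the size of the largest Jordan block at λ.

For λ = -5: rank(A + 5I) = 1, and the largest Jordan block has size 2 (the smallest k with rank((A + 5I)^k) = rank((A + 5I)^(k+1))).

So m_A(x) = (x + 5)^2.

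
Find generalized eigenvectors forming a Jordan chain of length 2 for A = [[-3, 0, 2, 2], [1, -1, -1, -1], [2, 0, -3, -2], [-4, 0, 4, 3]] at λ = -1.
v_1 = [[1, 0, 0, 0]]^T, v_2 = [[-2, 1, 2, -4]]^T

We seek v_1 ∈ ker((A + I)^2) \ ker(A + I), then set v_{i+1} = (A + I) v_i.

One such chain is v_1 = [[1, 0, 0, 0]]^T, v_2 = [[-2, 1, 2, -4]]^T. Check: (A + I) v_2 = [[0, 0, 0, 0]]^T = 0.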